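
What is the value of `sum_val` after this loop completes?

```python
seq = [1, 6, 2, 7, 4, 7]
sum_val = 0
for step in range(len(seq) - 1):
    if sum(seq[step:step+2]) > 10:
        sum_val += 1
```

Count windows with sum > 10
`sum_val` takes the values: 0 → 1 → 2

Answer: 2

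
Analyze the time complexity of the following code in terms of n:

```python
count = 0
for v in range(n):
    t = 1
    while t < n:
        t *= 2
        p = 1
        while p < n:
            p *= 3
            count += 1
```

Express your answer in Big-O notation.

Each loop level contributes: n × log n × log n. Multiplying the contributions gives O(n log² n).

Answer: O(n log² n)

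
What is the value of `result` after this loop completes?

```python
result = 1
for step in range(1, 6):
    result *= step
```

5! = 120
`result` takes the values: 1 → 2 → 6 → 24 → 120

Answer: 120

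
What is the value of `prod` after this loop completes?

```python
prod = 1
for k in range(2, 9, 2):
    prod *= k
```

Product of even numbers 2 to 8
`prod` takes the values: 1 → 2 → 8 → 48 → 384

Answer: 384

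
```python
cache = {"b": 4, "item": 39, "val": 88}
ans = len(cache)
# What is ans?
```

Trace:
`cache = {"b": 4, "item": 39, "val": 88}` → cache = {'b': 4, 'item': 39, 'val': 88}
`ans = len(cache)` → ans = 3
So ans = 3

Answer: 3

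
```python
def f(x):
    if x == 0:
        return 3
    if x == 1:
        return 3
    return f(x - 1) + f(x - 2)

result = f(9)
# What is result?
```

Build up from base cases: f(0)=3, f(1)=3, f(2)=6, f(3)=9, f(4)=15, f(5)=24, f(6)=39, ..., f(9)=165

Answer: 165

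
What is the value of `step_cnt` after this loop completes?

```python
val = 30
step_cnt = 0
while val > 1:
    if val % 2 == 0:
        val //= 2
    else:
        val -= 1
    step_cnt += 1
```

Steps to reduce 30 to 1
`step_cnt` takes the values: 0 → 1 → 2 → 3 → 4 → 5 → 6 → 7

Answer: 7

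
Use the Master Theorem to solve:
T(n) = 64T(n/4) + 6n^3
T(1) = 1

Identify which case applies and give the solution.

a=64, b=4, f(n)=6n^3. log_4(64) = 3. Since c=3 = 3, Case 2 applies: T(n) = Θ(n^log_b(a) · log n) = O(n^3 log n).

Answer: O(n^3 log n) - Case 2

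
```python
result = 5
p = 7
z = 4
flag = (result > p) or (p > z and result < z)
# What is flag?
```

Trace:
`result = 5` → result = 5
`p = 7` → p = 7
`z = 4` → z = 4
`flag = (result > p) or (p > z and result < z)` → flag = False
So flag = False

Answer: False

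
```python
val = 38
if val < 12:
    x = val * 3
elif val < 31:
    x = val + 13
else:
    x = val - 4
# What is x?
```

Trace:
`val = 38` → val = 38
`if val < 12: ...` → val < 12 is False, val < 31 is False, take else branch → x = 34
So x = 34

Answer: 34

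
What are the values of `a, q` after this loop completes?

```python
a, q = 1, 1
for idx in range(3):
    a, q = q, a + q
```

Fibonacci: after 3 iterations
`a, q` takes the values: (1, 1) → (1, 2) → (2, 3) → (3, 5)

Answer: 3, 5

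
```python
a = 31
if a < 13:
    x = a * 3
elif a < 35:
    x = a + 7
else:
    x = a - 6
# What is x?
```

Trace:
`a = 31` → a = 31
`if a < 13: ...` → a < 13 is False, a < 35 is True → x = 38
So x = 38

Answer: 38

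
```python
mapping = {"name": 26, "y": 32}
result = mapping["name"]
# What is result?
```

Trace:
`mapping = {"name": 26, "y": 32}` → mapping = {'name': 26, 'y': 32}
`result = mapping["name"]` → result = 26
So result = 26

Answer: 26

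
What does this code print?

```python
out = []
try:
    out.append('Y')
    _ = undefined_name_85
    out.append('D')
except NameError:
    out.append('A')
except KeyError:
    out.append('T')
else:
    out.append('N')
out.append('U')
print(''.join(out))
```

Execution trace: 'Y' (try body) → 'A' (except NameError) → 'U' (after the try/except). Output: YAU

Answer: YAU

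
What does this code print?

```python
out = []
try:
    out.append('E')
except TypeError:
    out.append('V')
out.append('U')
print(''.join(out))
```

Execution trace: 'E' (try body, no exception) → 'U' (after the try/except). Output: EU

Answer: EU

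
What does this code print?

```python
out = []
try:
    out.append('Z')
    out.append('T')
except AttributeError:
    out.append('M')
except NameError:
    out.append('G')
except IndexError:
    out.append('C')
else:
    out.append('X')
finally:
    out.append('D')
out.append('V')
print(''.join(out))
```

Execution trace: 'Z' (try body) → 'T' (try body, no exception) → 'X' (else) → 'D' (finally) → 'V' (after the try/except). Output: ZTXDV

Answer: ZTXDV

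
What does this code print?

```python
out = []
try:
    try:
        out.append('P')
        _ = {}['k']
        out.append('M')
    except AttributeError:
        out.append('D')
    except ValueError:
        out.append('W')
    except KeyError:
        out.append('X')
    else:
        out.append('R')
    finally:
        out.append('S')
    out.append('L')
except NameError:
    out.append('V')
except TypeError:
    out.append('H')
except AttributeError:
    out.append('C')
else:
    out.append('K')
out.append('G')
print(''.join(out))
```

Execution trace: 'P' (inner try body) → 'X' (inner except KeyError) → 'S' (inner finally) → 'L' (try body, no exception) → 'K' (else) → 'G' (after the try/except). Output: PXSLKG

Answer: PXSLKG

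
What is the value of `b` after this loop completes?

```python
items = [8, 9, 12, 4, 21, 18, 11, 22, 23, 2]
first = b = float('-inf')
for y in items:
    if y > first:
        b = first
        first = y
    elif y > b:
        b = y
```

Second largest (with repeats) in [8, 9, 12, 4, 21, 18, 11, 22, 23, 2]
`b` takes the values: -inf → 8 → 9 → 12 → 18 → 21 → 22

Answer: 22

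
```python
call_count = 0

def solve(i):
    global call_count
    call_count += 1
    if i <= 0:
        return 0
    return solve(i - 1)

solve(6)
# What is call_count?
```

Linear recursion stepping by 1: 7 calls from i=6 down to ≤0.

Answer: 7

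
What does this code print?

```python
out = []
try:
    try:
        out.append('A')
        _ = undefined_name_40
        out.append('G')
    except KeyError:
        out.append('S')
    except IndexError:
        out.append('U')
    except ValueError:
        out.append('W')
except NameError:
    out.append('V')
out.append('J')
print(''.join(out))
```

Execution trace: 'A' (try body) → 'V' (outer except NameError) → 'J' (after the try/except). Output: AVJ

Answer: AVJ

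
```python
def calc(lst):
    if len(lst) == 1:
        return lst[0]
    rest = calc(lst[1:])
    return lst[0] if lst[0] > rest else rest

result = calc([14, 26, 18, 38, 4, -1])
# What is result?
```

Recursive max over [14, 26, 18, 38, 4, -1] = 38

Answer: 38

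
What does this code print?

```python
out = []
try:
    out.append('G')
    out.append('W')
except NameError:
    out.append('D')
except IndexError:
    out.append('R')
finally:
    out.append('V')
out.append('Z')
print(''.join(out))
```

Execution trace: 'G' (try body) → 'W' (try body, no exception) → 'V' (finally) → 'Z' (after the try/except). Output: GWVZ

Answer: GWVZ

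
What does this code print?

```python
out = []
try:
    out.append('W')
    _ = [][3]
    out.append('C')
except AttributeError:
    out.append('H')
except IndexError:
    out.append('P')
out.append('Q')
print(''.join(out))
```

Execution trace: 'W' (try body) → 'P' (except IndexError) → 'Q' (after the try/except). Output: WPQ

Answer: WPQ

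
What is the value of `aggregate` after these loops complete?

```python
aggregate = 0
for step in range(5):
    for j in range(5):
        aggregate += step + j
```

Sum of all step+j for step,j in 5x5
`aggregate` takes the values: 0 → 1 → 3 → 6 → 10 → 11 → 13 → 16 → 20 → 25 → 27 → 30 → 34 → 39 → 45 → 48 → 52 → 57 → 63 → 70 → 74 → 79 → 85 → 92 → 100

Answer: 100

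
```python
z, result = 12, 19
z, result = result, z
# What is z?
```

Trace:
`z, result = 12, 19` → z = 12; result = 19
`z, result = result, z` → z = 19; result = 12
So z = 19

Answer: 19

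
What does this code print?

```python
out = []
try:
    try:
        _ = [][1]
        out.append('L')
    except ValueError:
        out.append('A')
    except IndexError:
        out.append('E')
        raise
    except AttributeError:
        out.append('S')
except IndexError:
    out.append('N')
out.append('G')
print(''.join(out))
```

Execution trace: 'E' (inner except IndexError) → 'N' (outer except IndexError) → 'G' (after the try/except). Output: ENG

Answer: ENG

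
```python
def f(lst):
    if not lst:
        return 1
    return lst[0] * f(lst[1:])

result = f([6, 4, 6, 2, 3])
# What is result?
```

Product over [6, 4, 6, 2, 3] = 6 * 4 * 6 * 2 * 3 = 864

Answer: 864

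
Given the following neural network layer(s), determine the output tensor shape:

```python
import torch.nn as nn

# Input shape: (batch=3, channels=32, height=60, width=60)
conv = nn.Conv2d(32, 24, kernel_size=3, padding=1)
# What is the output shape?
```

Input: (3, 32, 60, 60) -> Output: (3, 24, 60, 60)

Answer: (3, 24, 60, 60)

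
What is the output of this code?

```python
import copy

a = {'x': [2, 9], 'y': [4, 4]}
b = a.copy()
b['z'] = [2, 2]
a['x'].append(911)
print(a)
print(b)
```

Key concept: shallow copy of dict with mutable values.
Step by step:
`a = {'x': [2, 9], 'y': [4, 4]}` → a = {'x': [2, 9], 'y': [4, 4]}
`b = a.copy()` → b = {'x': [2, 9], 'y': [4, 4]}
`b['z'] = [2, 2]` → b = {'x': [2, 9], 'y': [4, 4], 'z': [2, 2]}
`a['x'].append(911)` → a = {'x': [2, 9, 911], 'y': [4, 4]}; b = {'x': [2, 9, 911], 'y': [4, 4], 'z': [2, 2]}
`print(a)` → prints {'x': [2, 9, 911], 'y': [4, 4]}
`print(b)` → prints {'x': [2, 9, 911], 'y': [4, 4], 'z': [2, 2]}

Answer:
{'x': [2, 9, 911], 'y': [4, 4]}
{'x': [2, 9, 911], 'y': [4, 4], 'z': [2, 2]}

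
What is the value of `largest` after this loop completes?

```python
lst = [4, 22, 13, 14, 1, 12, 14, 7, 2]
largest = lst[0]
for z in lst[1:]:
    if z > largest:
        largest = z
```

Maximum of [4, 22, 13, 14, 1, 12, 14, 7, 2]
`largest` takes the values: 4 → 22

Answer: 22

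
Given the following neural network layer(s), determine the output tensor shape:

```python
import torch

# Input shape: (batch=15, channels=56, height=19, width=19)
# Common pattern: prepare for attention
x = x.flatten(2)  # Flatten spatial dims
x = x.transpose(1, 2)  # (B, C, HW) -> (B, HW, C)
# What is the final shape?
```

Input: (15, 56, 19, 19) -> after flatten(2): (15, 56, 361) -> Output: (15, 361, 56)

Answer: (15, 361, 56)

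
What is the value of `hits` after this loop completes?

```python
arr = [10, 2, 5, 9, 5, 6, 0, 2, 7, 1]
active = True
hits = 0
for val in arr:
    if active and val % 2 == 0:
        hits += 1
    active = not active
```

Count even values at even positions
`hits` takes the values: 0 → 1 → 2

Answer: 2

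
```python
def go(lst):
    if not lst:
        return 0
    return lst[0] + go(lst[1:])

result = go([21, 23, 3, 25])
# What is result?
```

21 + 23 + 3 + 25 + 0 = 72

Answer: 72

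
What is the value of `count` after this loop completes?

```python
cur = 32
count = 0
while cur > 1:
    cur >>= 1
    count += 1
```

Count right shifts until 1
`count` takes the values: 0 → 1 → 2 → 3 → 4 → 5

Answer: 5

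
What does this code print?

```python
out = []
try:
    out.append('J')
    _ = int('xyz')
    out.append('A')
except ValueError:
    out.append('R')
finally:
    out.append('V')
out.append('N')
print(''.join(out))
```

Execution trace: 'J' (try body) → 'R' (except ValueError) → 'V' (finally) → 'N' (after the try/except). Output: JRVN

Answer: JRVN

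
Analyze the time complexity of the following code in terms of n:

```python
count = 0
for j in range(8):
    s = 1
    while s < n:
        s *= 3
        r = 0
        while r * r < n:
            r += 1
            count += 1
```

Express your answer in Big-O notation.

Each loop level contributes: 1 × log n × √n. Multiplying the contributions gives O(√n log n).

Answer: O(√n log n)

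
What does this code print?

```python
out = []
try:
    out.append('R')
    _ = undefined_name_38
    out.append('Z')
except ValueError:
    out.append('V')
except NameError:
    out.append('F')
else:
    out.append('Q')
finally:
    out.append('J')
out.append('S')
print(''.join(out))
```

Execution trace: 'R' (try body) → 'F' (except NameError) → 'J' (finally) → 'S' (after the try/except). Output: RFJS

Answer: RFJS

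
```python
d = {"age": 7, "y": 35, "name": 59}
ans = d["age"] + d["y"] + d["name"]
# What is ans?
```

Trace:
`d = {"age": 7, "y": 35, "name": 59}` → d = {'age': 7, 'y': 35, 'name': 59}
`ans = d["age"] + d["y"] + d["name"]` → ans = 101
So ans = 101

Answer: 101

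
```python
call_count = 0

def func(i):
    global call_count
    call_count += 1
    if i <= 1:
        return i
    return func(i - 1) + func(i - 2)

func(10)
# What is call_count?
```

Calls(i) = 1 + Calls(i-1) + Calls(i-2); Calls(0)=Calls(1)=1. For i=10 this gives 177.

Answer: 177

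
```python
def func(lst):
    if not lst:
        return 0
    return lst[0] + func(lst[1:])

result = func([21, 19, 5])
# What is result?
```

21 + 19 + 5 + 0 = 45

Answer: 45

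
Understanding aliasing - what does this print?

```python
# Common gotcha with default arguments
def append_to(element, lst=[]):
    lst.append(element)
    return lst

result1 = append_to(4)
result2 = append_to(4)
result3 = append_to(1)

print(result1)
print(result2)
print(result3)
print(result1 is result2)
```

Key concept: mutable default argument gotcha.
Step by step:
`result1 = append_to(4)` → result1 = [4]
`result2 = append_to(4)` → result1 = [4, 4] (same object as result2); result2 = [4, 4] (same object as result1)
`result3 = append_to(1)` → result1 = [4, 4, 1] (same object as result2, result3); result2 = [4, 4, 1] (same object as result1, result3); result3 = [4, 4, 1] (same object as result1, result2)
`print(result1)` → prints [4, 4, 1]
`print(result2)` → prints [4, 4, 1]
`print(result3)` → prints [4, 4, 1]
`print(result1 is result2)` → prints True

Answer:
[4, 4, 1]
[4, 4, 1]
[4, 4, 1]
True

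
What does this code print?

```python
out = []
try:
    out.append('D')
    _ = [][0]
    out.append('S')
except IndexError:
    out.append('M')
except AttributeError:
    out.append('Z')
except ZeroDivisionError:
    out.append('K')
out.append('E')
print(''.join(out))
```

Execution trace: 'D' (try body) → 'M' (except IndexError) → 'E' (after the try/except). Output: DME

Answer: DME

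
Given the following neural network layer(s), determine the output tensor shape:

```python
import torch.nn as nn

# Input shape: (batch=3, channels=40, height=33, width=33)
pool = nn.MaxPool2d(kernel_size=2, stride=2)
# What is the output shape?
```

Input: (3, 40, 33, 33) -> Output: (3, 40, 16, 16)

Answer: (3, 40, 16, 16)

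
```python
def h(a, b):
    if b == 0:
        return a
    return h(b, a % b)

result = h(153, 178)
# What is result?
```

h(153, 178) -> h(178, 153) -> h(153, 25) -> h(25, 3) -> h(3, 1) -> h(1, 0) -> 1

Answer: 1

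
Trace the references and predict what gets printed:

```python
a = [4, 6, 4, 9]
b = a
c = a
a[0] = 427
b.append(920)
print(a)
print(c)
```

Key concept: multiple aliases.
Step by step:
`a = [4, 6, 4, 9]` → a = [4, 6, 4, 9]
`b = a` → b = [4, 6, 4, 9] (same object as a)
`c = a` → c = [4, 6, 4, 9] (same object as a, b)
`a[0] = 427` → a = [427, 6, 4, 9] (same object as b, c); b = [427, 6, 4, 9] (same object as a, c); c = [427, 6, 4, 9] (same object as a, b)
`b.append(920)` → a = [427, 6, 4, 9, 920] (same object as b, c); b = [427, 6, 4, 9, 920] (same object as a, c); c = [427, 6, 4, 9, 920] (same object as a, b)
`print(a)` → prints [427, 6, 4, 9, 920]
`print(c)` → prints [427, 6, 4, 9, 920]

Answer:
[427, 6, 4, 9, 920]
[427, 6, 4, 9, 920]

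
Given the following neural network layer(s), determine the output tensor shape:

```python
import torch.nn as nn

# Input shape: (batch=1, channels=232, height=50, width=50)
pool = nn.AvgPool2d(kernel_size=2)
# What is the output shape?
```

Input: (1, 232, 50, 50) -> Output: (1, 232, 25, 25)

Answer: (1, 232, 25, 25)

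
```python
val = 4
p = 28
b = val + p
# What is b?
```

Trace:
`val = 4` → val = 4
`p = 28` → p = 28
`b = val + p` → b = 32
So b = 32

Answer: 32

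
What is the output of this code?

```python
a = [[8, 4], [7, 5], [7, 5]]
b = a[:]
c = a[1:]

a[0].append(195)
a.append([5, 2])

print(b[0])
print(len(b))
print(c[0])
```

Key concept: slice with nested mutation.
Step by step:
`a = [[8, 4], [7, 5], [7, 5]]` → a = [[8, 4], [7, 5], [7, 5]]
`b = a[:]` → b = [[8, 4], [7, 5], [7, 5]]
`c = a[1:]` → c = [[7, 5], [7, 5]]
`a[0].append(195)` → a = [[8, 4, 195], [7, 5], [7, 5]]; b = [[8, 4, 195], [7, 5], [7, 5]]
`a.append([5, 2])` → a = [[8, 4, 195], [7, 5], [7, 5], [5, 2]]
`print(b[0])` → prints [8, 4, 195]
`print(len(b))` → prints 3
`print(c[0])` → prints [7, 5]

Answer:
[8, 4, 195]
3
[7, 5]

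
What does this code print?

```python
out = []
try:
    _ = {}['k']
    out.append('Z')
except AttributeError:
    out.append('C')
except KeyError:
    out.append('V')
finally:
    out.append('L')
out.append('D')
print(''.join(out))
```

Execution trace: 'V' (except KeyError) → 'L' (finally) → 'D' (after the try/except). Output: VLD

Answer: VLD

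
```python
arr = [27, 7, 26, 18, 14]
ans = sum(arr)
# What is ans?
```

Trace:
`arr = [27, 7, 26, 18, 14]` → arr = [27, 7, 26, 18, 14]
`ans = sum(arr)` → ans = 92
So ans = 92

Answer: 92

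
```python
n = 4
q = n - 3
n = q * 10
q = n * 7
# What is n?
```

Trace:
`n = 4` → n = 4
`q = n - 3` → q = 1
`n = q * 10` → n = 10
`q = n * 7` → q = 70
So n = 10

Answer: 10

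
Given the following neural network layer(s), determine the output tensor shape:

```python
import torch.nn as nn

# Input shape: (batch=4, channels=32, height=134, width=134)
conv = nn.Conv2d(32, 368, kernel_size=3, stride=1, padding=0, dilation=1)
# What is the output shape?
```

Input: (4, 32, 134, 134) -> Output: (4, 368, 132, 132)

Answer: (4, 368, 132, 132)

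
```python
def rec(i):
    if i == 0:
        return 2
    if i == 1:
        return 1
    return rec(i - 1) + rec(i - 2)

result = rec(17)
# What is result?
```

Build up from base cases: rec(0)=2, rec(1)=1, rec(2)=3, rec(3)=4, rec(4)=7, rec(5)=11, rec(6)=18, ..., rec(17)=3571

Answer: 3571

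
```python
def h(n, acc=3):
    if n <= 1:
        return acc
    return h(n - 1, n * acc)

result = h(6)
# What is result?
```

Accumulator trace (n, acc): (6, 3) -> (5, 18) -> (4, 90) -> (3, 360) -> (2, 1080) -> (1, 2160) -> return 2160

Answer: 2160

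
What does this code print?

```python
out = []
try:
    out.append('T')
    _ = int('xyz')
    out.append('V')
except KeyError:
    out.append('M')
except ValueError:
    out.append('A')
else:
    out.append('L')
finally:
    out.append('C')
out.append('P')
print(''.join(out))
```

Execution trace: 'T' (try body) → 'A' (except ValueError) → 'C' (finally) → 'P' (after the try/except). Output: TACP

Answer: TACP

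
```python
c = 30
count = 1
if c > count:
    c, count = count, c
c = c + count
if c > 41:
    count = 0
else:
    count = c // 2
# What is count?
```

Trace:
`c = 30` → c = 30
`count = 1` → count = 1
`if c > count: ...` → c > count is True → c = 1; count = 30
`c = c + count` → c = 31
`if c > 41: ...` → c > 41 is False, take else branch → count = 15
So count = 15

Answer: 15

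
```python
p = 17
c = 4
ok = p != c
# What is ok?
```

Trace:
`p = 17` → p = 17
`c = 4` → c = 4
`ok = p != c` → ok = True
So ok = True

Answer: True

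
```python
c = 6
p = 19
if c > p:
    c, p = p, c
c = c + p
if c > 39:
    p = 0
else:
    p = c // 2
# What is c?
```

Trace:
`c = 6` → c = 6
`p = 19` → p = 19
`if c > p: ...` → c > p is False → no variable changes
`c = c + p` → c = 25
`if c > 39: ...` → c > 39 is False, take else branch → p = 12
So c = 25

Answer: 25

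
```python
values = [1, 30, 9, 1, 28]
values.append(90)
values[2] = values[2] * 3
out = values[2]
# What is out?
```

Trace:
`values = [1, 30, 9, 1, 28]` → values = [1, 30, 9, 1, 28]
`values.append(90)` → values = [1, 30, 9, 1, 28, 90]
`values[2] = values[2] * 3` → values = [1, 30, 27, 1, 28, 90]
`out = values[2]` → out = 27
So out = 27

Answer: 27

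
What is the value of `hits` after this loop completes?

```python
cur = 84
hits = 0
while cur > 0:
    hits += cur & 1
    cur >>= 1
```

Count set bits in 84 (binary: 0b1010100)
`hits` takes the values: 0 → 1 → 2 → 3

Answer: 3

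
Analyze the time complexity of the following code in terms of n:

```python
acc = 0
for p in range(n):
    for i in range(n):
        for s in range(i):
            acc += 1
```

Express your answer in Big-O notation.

Each loop level contributes: n × n × n. Multiplying the contributions gives O(n^3).

Answer: O(n^3)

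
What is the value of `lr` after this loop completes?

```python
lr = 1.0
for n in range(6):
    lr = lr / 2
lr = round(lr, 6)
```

Halving LR 6 times: 1 / 2^6
`lr` takes the values: 1.0 → 0.5 → 0.25 → 0.125 → 0.0625 → 0.03125 → 0.015625

Answer: 0.015625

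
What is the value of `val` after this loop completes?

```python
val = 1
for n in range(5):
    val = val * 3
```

Multiply by 3, 5 times: 1 * 3^5 = 243
`val` takes the values: 1 → 3 → 9 → 27 → 81 → 243

Answer: 243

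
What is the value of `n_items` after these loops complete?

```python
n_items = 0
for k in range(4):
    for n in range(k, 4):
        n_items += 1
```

Upper triangle: 4 + 3 + ... + 1
`n_items` takes the values: 0 → 1 → 2 → 3 → 4 → 5 → 6 → 7 → 8 → 9 → 10

Answer: 10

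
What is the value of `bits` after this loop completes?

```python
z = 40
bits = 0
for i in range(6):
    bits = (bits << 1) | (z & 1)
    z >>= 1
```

Reverse lowest 6 bits of 40
`bits` takes the values: 0 → 1 → 2 → 5

Answer: 5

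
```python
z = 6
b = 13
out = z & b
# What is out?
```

Trace:
`z = 6` → z = 6
`b = 13` → b = 13
`out = z & b` → out = 4
So out = 4

Answer: 4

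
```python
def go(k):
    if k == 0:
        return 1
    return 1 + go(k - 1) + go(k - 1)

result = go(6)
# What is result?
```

go(k) = 1 + 2·go(k-1), go(0)=1. Closed form: (1+1)·2^6 - 1 = 127.

Answer: 127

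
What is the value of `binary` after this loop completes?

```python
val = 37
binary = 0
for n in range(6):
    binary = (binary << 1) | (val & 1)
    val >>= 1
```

Reverse lowest 6 bits of 37
`binary` takes the values: 0 → 1 → 2 → 5 → 10 → 20 → 41

Answer: 41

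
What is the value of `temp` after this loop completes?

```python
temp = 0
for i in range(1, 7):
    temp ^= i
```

XOR of 1 to 6
`temp` takes the values: 0 → 1 → 3 → 0 → 4 → 1 → 7

Answer: 7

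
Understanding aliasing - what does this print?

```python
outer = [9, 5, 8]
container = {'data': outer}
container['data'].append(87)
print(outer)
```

Key concept: dict holds reference to list.
Step by step:
`outer = [9, 5, 8]` → outer = [9, 5, 8]
`container = {'data': outer}` → container = {'data': [9, 5, 8]}
`container['data'].append(87)` → outer = [9, 5, 8, 87]; container = {'data': [9, 5, 8, 87]}
`print(outer)` → prints [9, 5, 8, 87]

Answer: [9, 5, 8, 87]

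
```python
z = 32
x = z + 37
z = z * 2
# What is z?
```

Trace:
`z = 32` → z = 32
`x = z + 37` → x = 69
`z = z * 2` → z = 64
So z = 64

Answer: 64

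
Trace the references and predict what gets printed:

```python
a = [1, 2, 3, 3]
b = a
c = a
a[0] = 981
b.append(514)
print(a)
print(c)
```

Key concept: multiple aliases.
Step by step:
`a = [1, 2, 3, 3]` → a = [1, 2, 3, 3]
`b = a` → b = [1, 2, 3, 3] (same object as a)
`c = a` → c = [1, 2, 3, 3] (same object as a, b)
`a[0] = 981` → a = [981, 2, 3, 3] (same object as b, c); b = [981, 2, 3, 3] (same object as a, c); c = [981, 2, 3, 3] (same object as a, b)
`b.append(514)` → a = [981, 2, 3, 3, 514] (same object as b, c); b = [981, 2, 3, 3, 514] (same object as a, c); c = [981, 2, 3, 3, 514] (same object as a, b)
`print(a)` → prints [981, 2, 3, 3, 514]
`print(c)` → prints [981, 2, 3, 3, 514]

Answer:
[981, 2, 3, 3, 514]
[981, 2, 3, 3, 514]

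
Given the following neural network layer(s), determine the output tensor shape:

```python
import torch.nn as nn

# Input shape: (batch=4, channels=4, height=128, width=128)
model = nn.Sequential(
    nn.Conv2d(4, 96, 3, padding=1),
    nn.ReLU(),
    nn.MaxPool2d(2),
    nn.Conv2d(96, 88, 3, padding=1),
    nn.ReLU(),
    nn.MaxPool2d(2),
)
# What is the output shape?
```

Input: (4, 4, 128, 128) -> after first Conv2d: (4, 96, 128, 128) -> after first MaxPool2d: (4, 96, 64, 64) -> after second Conv2d: (4, 88, 64, 64) -> Output: (4, 88, 32, 32)

Answer: (4, 88, 32, 32)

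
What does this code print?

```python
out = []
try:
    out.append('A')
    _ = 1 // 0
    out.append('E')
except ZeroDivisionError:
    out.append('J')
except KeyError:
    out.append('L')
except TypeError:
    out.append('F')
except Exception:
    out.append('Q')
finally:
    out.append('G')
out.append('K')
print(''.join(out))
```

Execution trace: 'A' (try body) → 'J' (except ZeroDivisionError) → 'G' (finally) → 'K' (after the try/except). Output: AJGK

Answer: AJGK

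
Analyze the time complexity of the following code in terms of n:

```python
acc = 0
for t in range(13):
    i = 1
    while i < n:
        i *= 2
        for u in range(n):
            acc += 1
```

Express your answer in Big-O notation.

Each loop level contributes: 1 × log n × n. Multiplying the contributions gives O(n log n).

Answer: O(n log n)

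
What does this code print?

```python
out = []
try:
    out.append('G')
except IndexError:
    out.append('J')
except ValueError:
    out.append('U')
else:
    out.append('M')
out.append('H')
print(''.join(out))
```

Execution trace: 'G' (try body, no exception) → 'M' (else) → 'H' (after the try/except). Output: GMH

Answer: GMH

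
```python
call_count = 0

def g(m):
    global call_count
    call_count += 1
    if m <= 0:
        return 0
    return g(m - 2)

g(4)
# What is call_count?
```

Linear recursion stepping by 2: 3 calls from m=4 down to ≤0.

Answer: 3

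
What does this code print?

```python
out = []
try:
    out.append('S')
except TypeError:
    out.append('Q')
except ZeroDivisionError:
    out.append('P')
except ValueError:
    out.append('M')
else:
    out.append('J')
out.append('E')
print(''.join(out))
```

Execution trace: 'S' (try body, no exception) → 'J' (else) → 'E' (after the try/except). Output: SJE

Answer: SJE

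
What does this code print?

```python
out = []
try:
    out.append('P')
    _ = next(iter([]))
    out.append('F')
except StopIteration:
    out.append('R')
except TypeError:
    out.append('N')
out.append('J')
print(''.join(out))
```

Execution trace: 'P' (try body) → 'R' (except StopIteration) → 'J' (after the try/except). Output: PRJ

Answer: PRJ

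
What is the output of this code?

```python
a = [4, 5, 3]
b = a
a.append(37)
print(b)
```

Key concept: basic list aliasing.
Step by step:
`a = [4, 5, 3]` → a = [4, 5, 3]
`b = a` → b = [4, 5, 3] (same object as a)
`a.append(37)` → a = [4, 5, 3, 37] (same object as b); b = [4, 5, 3, 37] (same object as a)
`print(b)` → prints [4, 5, 3, 37]

Answer: [4, 5, 3, 37]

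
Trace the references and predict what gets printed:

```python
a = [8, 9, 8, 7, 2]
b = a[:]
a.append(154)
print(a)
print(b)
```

Key concept: slice [:] creates copy.
Step by step:
`a = [8, 9, 8, 7, 2]` → a = [8, 9, 8, 7, 2]
`b = a[:]` → b = [8, 9, 8, 7, 2]
`a.append(154)` → a = [8, 9, 8, 7, 2, 154]
`print(a)` → prints [8, 9, 8, 7, 2, 154]
`print(b)` → prints [8, 9, 8, 7, 2]

Answer:
[8, 9, 8, 7, 2, 154]
[8, 9, 8, 7, 2]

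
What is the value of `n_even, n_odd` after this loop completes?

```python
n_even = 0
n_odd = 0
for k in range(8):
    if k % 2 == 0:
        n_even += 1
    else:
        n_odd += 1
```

Count evens and odds in range(8)
`n_even, n_odd` takes the values: (0, 0) → (1, 0) → (1, 1) → (2, 1) → (2, 2) → (3, 2) → (3, 3) → (4, 3) → (4, 4)

Answer: 4, 4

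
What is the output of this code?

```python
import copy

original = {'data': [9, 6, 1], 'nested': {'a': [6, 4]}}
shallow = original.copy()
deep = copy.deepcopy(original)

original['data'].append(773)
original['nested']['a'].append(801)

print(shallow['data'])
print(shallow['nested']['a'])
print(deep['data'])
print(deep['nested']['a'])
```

Key concept: comparing shallow vs deep copy.
Step by step:
`original = {'data': [9, 6, 1], 'nested': {'a': [6, 4]}}` → original = {'data': [9, 6, 1], 'nested': {'a': [6, 4]}}
`shallow = original.copy()` → shallow = {'data': [9, 6, 1], 'nested': {'a': [6, 4]}}
`deep = copy.deepcopy(original)` → deep = {'data': [9, 6, 1], 'nested': {'a': [6, 4]}}
`original['data'].append(773)` → original = {'data': [9, 6, 1, 773], 'nested': {'a': [6, 4]}}; shallow = {'data': [9, 6, 1, 773], 'nested': {'a': [6, 4]}}
`original['nested']['a'].append(801)` → original = {'data': [9, 6, 1, 773], 'nested': {'a': [6, 4, 801]}}; shallow = {'data': [9, 6, 1, 773], 'nested': {'a': [6, 4, 801]}}
`print(shallow['data'])` → prints [9, 6, 1, 773]
`print(shallow['nested']['a'])` → prints [6, 4, 801]
`print(deep['data'])` → prints [9, 6, 1]
`print(deep['nested']['a'])` → prints [6, 4]

Answer:
[9, 6, 1, 773]
[6, 4, 801]
[9, 6, 1]
[6, 4]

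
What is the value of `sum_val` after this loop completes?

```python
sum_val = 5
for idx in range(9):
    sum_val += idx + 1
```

Start at 5, add 1 to 9 = 50
`sum_val` takes the values: 5 → 6 → 8 → 11 → 15 → 20 → 26 → 33 → 41 → 50

Answer: 50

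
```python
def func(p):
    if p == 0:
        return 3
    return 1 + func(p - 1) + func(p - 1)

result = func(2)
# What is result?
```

func(p) = 1 + 2·func(p-1), func(0)=3. Closed form: (3+1)·2^2 - 1 = 15.

Answer: 15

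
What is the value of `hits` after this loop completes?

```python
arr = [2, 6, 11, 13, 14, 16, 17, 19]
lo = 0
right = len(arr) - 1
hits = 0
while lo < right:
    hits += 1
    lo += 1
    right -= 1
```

Iterations until pointers meet (list length 8)
`hits` takes the values: 0 → 1 → 2 → 3 → 4

Answer: 4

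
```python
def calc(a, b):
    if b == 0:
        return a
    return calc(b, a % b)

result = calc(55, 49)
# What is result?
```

calc(55, 49) -> calc(49, 6) -> calc(6, 1) -> calc(1, 0) -> 1

Answer: 1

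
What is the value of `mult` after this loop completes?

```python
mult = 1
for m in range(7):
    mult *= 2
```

2^7 = 128
`mult` takes the values: 1 → 2 → 4 → 8 → 16 → 32 → 64 → 128

Answer: 128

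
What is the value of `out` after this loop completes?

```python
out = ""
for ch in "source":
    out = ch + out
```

Reverse 'source'
`out` takes the values: "" → "s" → "os" → "uos" → "ruos" → "cruos" → "ecruos"

Answer: "ecruos"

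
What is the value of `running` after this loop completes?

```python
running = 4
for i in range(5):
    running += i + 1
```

Start at 4, add 1 to 5 = 19
`running` takes the values: 4 → 5 → 7 → 10 → 14 → 19

Answer: 19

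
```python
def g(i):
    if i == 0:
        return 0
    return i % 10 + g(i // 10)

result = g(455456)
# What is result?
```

Sum of digits of 455456: 6 + 5 + 4 + 5 + 5 + 4 = 29

Answer: 29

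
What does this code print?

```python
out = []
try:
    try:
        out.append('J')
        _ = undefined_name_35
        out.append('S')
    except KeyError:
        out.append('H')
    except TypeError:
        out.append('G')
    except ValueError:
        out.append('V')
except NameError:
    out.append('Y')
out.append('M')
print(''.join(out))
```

Execution trace: 'J' (try body) → 'Y' (outer except NameError) → 'M' (after the try/except). Output: JYM

Answer: JYM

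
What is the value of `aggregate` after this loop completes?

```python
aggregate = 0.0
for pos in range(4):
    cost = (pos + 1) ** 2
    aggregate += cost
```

Sum of squared losses 1² + 2² + ... + 4²
`aggregate` takes the values: 0.0 → 1.0 → 5.0 → 14.0 → 30.0

Answer: 30.0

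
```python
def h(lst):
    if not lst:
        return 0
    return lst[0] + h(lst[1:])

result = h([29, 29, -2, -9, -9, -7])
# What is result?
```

29 + 29 + (-2) + (-9) + (-9) + (-7) + 0 = 31

Answer: 31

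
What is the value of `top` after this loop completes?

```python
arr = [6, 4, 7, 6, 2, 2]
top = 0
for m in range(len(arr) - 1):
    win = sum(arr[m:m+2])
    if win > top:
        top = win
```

Max sum of 2-element window in [6, 4, 7, 6, 2, 2]
`top` takes the values: 0 → 10 → 11 → 13

Answer: 13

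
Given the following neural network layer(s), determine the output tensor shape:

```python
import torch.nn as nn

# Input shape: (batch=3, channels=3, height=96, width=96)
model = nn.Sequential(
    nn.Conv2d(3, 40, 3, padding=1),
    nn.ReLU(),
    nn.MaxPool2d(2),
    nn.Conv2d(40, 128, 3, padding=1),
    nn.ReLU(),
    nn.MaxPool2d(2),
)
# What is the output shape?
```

Input: (3, 3, 96, 96) -> after first Conv2d: (3, 40, 96, 96) -> after first MaxPool2d: (3, 40, 48, 48) -> after second Conv2d: (3, 128, 48, 48) -> Output: (3, 128, 24, 24)

Answer: (3, 128, 24, 24)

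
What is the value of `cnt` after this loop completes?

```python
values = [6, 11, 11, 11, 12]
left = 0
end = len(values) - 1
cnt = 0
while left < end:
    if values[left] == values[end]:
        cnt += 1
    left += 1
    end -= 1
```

Count matching pairs from ends
`cnt` takes the values: 0 → 1

Answer: 1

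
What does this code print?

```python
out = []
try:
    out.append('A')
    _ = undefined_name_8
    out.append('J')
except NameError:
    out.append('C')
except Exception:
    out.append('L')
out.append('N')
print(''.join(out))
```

Execution trace: 'A' (try body) → 'C' (except NameError) → 'N' (after the try/except). Output: ACN

Answer: ACN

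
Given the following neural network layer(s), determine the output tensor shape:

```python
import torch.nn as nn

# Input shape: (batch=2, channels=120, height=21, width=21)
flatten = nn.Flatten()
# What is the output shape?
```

Input: (2, 120, 21, 21) -> Output: (2, 52920)

Answer: (2, 52920)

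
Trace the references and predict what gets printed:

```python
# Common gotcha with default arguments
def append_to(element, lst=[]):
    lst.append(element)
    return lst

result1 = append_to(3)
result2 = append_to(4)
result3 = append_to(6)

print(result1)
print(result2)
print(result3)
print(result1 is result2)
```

Key concept: mutable default argument gotcha.
Step by step:
`result1 = append_to(3)` → result1 = [3]
`result2 = append_to(4)` → result1 = [3, 4] (same object as result2); result2 = [3, 4] (same object as result1)
`result3 = append_to(6)` → result1 = [3, 4, 6] (same object as result2, result3); result2 = [3, 4, 6] (same object as result1, result3); result3 = [3, 4, 6] (same object as result1, result2)
`print(result1)` → prints [3, 4, 6]
`print(result2)` → prints [3, 4, 6]
`print(result3)` → prints [3, 4, 6]
`print(result1 is result2)` → prints True

Answer:
[3, 4, 6]
[3, 4, 6]
[3, 4, 6]
True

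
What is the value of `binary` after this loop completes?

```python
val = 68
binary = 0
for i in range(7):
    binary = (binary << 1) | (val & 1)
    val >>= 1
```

Reverse lowest 7 bits of 68
`binary` takes the values: 0 → 1 → 2 → 4 → 8 → 17

Answer: 17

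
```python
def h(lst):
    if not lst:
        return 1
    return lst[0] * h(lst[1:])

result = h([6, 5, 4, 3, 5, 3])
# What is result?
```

Product over [6, 5, 4, 3, 5, 3] = 6 * 5 * 4 * 3 * 5 * 3 = 5400

Answer: 5400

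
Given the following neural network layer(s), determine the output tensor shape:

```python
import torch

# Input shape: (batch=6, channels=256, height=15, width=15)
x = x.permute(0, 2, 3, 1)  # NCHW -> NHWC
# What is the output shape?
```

Input: (6, 256, 15, 15) -> Output: (6, 15, 15, 256)

Answer: (6, 15, 15, 256)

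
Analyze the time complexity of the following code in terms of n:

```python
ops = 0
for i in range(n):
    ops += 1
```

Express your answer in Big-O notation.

Each loop level contributes: n. Multiplying the contributions gives O(n).

Answer: O(n)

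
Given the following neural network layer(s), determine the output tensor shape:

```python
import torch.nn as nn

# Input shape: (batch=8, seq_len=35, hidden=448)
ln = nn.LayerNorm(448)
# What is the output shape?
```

Input: (8, 35, 448) -> Output: (8, 35, 448)

Answer: (8, 35, 448)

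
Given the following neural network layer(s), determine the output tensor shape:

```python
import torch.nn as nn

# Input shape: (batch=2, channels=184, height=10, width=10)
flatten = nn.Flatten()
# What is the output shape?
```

Input: (2, 184, 10, 10) -> Output: (2, 18400)

Answer: (2, 18400)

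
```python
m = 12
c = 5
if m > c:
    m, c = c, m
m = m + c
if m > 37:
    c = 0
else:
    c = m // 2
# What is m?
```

Trace:
`m = 12` → m = 12
`c = 5` → c = 5
`if m > c: ...` → m > c is True → m = 5; c = 12
`m = m + c` → m = 17
`if m > 37: ...` → m > 37 is False, take else branch → c = 8
So m = 17

Answer: 17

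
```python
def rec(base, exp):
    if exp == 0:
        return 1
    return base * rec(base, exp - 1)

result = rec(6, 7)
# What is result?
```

rec(6, 7) = 6 * 6 * 6 * 6 * 6 * 6 * 6 = 279936

Answer: 279936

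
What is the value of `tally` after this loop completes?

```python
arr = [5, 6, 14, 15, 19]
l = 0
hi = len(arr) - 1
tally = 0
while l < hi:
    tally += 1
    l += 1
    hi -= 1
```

Iterations until pointers meet (list length 5)
`tally` takes the values: 0 → 1 → 2

Answer: 2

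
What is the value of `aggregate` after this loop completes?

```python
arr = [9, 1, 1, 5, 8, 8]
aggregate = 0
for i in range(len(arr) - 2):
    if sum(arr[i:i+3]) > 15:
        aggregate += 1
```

Count windows with sum > 15
`aggregate` takes the values: 0 → 1

Answer: 1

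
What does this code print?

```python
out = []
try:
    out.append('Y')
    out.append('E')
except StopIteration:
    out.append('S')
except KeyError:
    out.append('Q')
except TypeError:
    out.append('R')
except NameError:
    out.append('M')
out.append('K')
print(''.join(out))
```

Execution trace: 'Y' (try body) → 'E' (try body, no exception) → 'K' (after the try/except). Output: YEK

Answer: YEK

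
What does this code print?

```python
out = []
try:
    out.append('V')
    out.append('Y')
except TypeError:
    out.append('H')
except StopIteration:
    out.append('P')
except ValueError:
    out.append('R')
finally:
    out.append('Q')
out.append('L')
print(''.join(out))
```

Execution trace: 'V' (try body) → 'Y' (try body, no exception) → 'Q' (finally) → 'L' (after the try/except). Output: VYQL

Answer: VYQL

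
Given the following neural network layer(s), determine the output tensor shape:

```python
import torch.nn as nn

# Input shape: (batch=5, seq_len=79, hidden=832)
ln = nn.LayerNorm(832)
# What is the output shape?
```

Input: (5, 79, 832) -> Output: (5, 79, 832)

Answer: (5, 79, 832)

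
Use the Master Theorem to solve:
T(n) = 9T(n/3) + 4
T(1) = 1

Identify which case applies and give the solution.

a=9, b=3, f(n)=4. log_3(9) = 2. Since c=0 < 2, Case 1 applies: T(n) = Θ(n^log_b(a)) = O(n^2).

Answer: O(n^2) - Case 1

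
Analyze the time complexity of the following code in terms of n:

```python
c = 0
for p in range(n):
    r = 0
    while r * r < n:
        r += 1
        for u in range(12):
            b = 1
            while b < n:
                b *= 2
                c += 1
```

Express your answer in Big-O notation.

Each loop level contributes: n × √n × 1 × log n. Multiplying the contributions gives O(n√n log n).

Answer: O(n√n log n)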